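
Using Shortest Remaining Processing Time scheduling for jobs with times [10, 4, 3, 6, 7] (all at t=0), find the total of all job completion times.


Since all jobs arrive at t=0, SRPT equals SPT ordering.
SPT order: [3, 4, 6, 7, 10]
Completion times:
  Job 1: p=3, C=3
  Job 2: p=4, C=7
  Job 3: p=6, C=13
  Job 4: p=7, C=20
  Job 5: p=10, C=30
Total completion time = 3 + 7 + 13 + 20 + 30 = 73

73


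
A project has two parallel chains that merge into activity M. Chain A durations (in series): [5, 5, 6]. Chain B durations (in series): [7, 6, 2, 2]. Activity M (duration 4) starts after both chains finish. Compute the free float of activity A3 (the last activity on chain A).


ES(A3) = sum of predecessors on chain A = 10
EF(A3) = ES + duration = 10 + 6 = 16
Successor of A3 is M. ES(M) = max(sum(A), sum(B)) = max(16, 17) = 17
Free float = ES(successor) - EF(current) = 17 - 16 = 1

1


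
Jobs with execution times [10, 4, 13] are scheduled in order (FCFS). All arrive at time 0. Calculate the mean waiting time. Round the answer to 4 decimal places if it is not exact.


FCFS order (as given): [10, 4, 13]
Waiting times:
  Job 1: wait = 0
  Job 2: wait = 10
  Job 3: wait = 14
Sum of waiting times = 24
Average waiting time = 24/3 = 8.0

8.0


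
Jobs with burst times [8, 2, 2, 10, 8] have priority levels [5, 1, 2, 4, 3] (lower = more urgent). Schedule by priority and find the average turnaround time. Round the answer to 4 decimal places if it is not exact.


Sort by priority (ascending = highest first):
Order: [(1, 2), (2, 2), (3, 8), (4, 10), (5, 8)]
Completion times:
  Priority 1, burst=2, C=2
  Priority 2, burst=2, C=4
  Priority 3, burst=8, C=12
  Priority 4, burst=10, C=22
  Priority 5, burst=8, C=30
Average turnaround = 70/5 = 14.0

14.0


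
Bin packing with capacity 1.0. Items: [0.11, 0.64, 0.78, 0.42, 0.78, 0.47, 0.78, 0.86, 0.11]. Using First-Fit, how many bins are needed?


Place items sequentially using First-Fit:
  Item 0.11 -> new Bin 1
  Item 0.64 -> Bin 1 (now 0.75)
  Item 0.78 -> new Bin 2
  Item 0.42 -> new Bin 3
  Item 0.78 -> new Bin 4
  Item 0.47 -> Bin 3 (now 0.89)
  Item 0.78 -> new Bin 5
  Item 0.86 -> new Bin 6
  Item 0.11 -> Bin 1 (now 0.86)
Total bins used = 6

6


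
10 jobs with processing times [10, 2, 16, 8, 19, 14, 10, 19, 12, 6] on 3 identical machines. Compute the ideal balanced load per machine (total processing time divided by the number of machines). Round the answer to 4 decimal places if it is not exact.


Total processing time = 10 + 2 + 16 + 8 + 19 + 14 + 10 + 19 + 12 + 6 = 116
Number of machines = 3
Ideal balanced load = 116 / 3 = 38.6667

38.6667


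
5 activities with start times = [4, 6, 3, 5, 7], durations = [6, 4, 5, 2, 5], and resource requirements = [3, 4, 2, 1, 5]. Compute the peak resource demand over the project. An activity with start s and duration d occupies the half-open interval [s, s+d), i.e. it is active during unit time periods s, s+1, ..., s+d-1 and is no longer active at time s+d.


Each activity i is active on [start_i, start_i + duration_i).
Compute total resource usage per time slot:
  t=0: active resources = [], total = 0
  t=1: active resources = [], total = 0
  t=2: active resources = [], total = 0
  t=3: active resources = [2], total = 2
  t=4: active resources = [3, 2], total = 5
  t=5: active resources = [3, 2, 1], total = 6
  t=6: active resources = [3, 4, 2, 1], total = 10
  t=7: active resources = [3, 4, 2, 5], total = 14
  t=8: active resources = [3, 4, 5], total = 12
  t=9: active resources = [3, 4, 5], total = 12
  t=10: active resources = [5], total = 5
  t=11: active resources = [5], total = 5
Peak resource demand = 14

14


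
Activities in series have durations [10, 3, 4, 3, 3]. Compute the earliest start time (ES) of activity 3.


Activity 3 starts after activities 1 through 2 complete.
Predecessor durations: [10, 3]
ES = 10 + 3 = 13

13


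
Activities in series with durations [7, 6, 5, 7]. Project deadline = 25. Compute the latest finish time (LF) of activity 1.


LF(activity 1) = deadline - sum of successor durations
Successors: activities 2 through 4 with durations [6, 5, 7]
Sum of successor durations = 18
LF = 25 - 18 = 7

7


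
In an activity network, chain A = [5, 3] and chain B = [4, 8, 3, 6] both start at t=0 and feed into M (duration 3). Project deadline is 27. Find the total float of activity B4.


Forward pass: ES(B4) = sum of predecessors on chain B = 15
EF = ES + duration = 15 + 6 = 21
Backward pass: LF(M) = deadline = 27; LS(M) = 27 - 3 = 24
LF(B4) = LS(M) - sum(successors on chain B) = 24 - 0 = 24
LS = LF - duration = 24 - 6 = 18
Total float = LS - ES = 18 - 15 = 3

3


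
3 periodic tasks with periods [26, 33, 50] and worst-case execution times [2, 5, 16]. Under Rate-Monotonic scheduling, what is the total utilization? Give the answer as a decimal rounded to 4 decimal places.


Compute individual utilizations (exact fractions):
  Task 1: C/T = 2/26 = 1/13 (approx. 0.0769)
  Task 2: C/T = 5/33 (approx. 0.1515)
  Task 3: C/T = 16/50 = 8/25 (approx. 0.32)
Total utilization U = 1/13 + 5/33 + 8/25 = 5882/10725
Rounded to 4 decimal places: U = 0.5484
RM (Liu & Layland) bound for 3 tasks = 0.779763; compare with U = 5882/10725 (approx. 0.548438)
U <= bound, so schedulable by RM sufficient condition.

0.5484


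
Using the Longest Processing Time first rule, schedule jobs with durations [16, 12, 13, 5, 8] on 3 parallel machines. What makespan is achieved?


Sort jobs in decreasing order (LPT): [16, 13, 12, 8, 5]
Assign each job to the least loaded machine:
  Machine 1: jobs [16], load = 16
  Machine 2: jobs [13, 5], load = 18
  Machine 3: jobs [12, 8], load = 20
Makespan = max load = 20

20


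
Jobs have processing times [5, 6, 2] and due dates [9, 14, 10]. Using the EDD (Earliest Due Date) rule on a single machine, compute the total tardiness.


Sort by due date (EDD order): [(5, 9), (2, 10), (6, 14)]
Compute completion times and tardiness:
  Job 1: p=5, d=9, C=5, tardiness=max(0,5-9)=0
  Job 2: p=2, d=10, C=7, tardiness=max(0,7-10)=0
  Job 3: p=6, d=14, C=13, tardiness=max(0,13-14)=0
Total tardiness = 0

0


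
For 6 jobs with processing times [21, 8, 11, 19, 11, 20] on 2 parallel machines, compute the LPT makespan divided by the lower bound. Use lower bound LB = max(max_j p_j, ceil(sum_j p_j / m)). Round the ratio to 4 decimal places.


LPT order: [21, 20, 19, 11, 11, 8]
Machine loads after assignment: [43, 47]
LPT makespan = 47
Lower bound = max(max_job, ceil(total/2)) = max(21, 45) = 45
Ratio = 47 / 45 = 1.0444

1.0444


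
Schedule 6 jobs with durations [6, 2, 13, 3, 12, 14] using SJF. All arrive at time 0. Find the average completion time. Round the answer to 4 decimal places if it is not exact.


SJF order (ascending): [2, 3, 6, 12, 13, 14]
Completion times:
  Job 1: burst=2, C=2
  Job 2: burst=3, C=5
  Job 3: burst=6, C=11
  Job 4: burst=12, C=23
  Job 5: burst=13, C=36
  Job 6: burst=14, C=50
Average completion = 127/6 = 21.1667

21.1667


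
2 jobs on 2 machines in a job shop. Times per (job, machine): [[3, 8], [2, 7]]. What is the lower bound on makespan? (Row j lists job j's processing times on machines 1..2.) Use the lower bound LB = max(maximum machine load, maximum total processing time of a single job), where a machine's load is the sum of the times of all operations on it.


Machine loads:
  Machine 1: 3 + 2 = 5
  Machine 2: 8 + 7 = 15
Max machine load = 15
Job totals:
  Job 1: 11
  Job 2: 9
Max job total = 11
Lower bound = max(15, 11) = 15

15


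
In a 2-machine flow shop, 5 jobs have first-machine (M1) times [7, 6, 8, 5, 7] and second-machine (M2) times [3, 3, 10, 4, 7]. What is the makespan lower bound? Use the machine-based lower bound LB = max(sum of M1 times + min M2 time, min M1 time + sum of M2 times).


LB1 = sum(M1 times) + min(M2 times) = 33 + 3 = 36
LB2 = min(M1 times) + sum(M2 times) = 5 + 27 = 32
Lower bound = max(LB1, LB2) = max(36, 32) = 36

36


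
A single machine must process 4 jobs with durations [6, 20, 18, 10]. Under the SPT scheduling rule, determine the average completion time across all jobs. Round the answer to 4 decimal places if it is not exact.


Sort jobs by processing time (SPT order): [6, 10, 18, 20]
Compute completion times sequentially:
  Job 1: processing = 6, completes at 6
  Job 2: processing = 10, completes at 16
  Job 3: processing = 18, completes at 34
  Job 4: processing = 20, completes at 54
Sum of completion times = 110
Average completion time = 110/4 = 27.5

27.5


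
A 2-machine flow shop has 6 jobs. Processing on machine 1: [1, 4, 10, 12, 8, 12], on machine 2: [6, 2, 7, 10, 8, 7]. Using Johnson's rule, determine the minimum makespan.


Apply Johnson's rule:
  Group 1 (a <= b): [(1, 1, 6), (5, 8, 8)]
  Group 2 (a > b): [(4, 12, 10), (3, 10, 7), (6, 12, 7), (2, 4, 2)]
Optimal job order: [1, 5, 4, 3, 6, 2]
Schedule:
  Job 1: M1 done at 1, M2 done at 7
  Job 5: M1 done at 9, M2 done at 17
  Job 4: M1 done at 21, M2 done at 31
  Job 3: M1 done at 31, M2 done at 38
  Job 6: M1 done at 43, M2 done at 50
  Job 2: M1 done at 47, M2 done at 52
Makespan = 52

52


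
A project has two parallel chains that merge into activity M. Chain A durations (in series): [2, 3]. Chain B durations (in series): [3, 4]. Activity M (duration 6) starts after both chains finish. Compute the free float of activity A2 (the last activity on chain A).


ES(A2) = sum of predecessors on chain A = 2
EF(A2) = ES + duration = 2 + 3 = 5
Successor of A2 is M. ES(M) = max(sum(A), sum(B)) = max(5, 7) = 7
Free float = ES(successor) - EF(current) = 7 - 5 = 2

2


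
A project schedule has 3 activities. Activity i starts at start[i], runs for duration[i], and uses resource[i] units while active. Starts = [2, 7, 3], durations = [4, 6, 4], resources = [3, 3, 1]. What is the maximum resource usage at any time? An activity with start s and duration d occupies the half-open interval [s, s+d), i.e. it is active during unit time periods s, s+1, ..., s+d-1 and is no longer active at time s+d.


Each activity i is active on [start_i, start_i + duration_i).
Compute total resource usage per time slot:
  t=0: active resources = [], total = 0
  t=1: active resources = [], total = 0
  t=2: active resources = [3], total = 3
  t=3: active resources = [3, 1], total = 4
  t=4: active resources = [3, 1], total = 4
  t=5: active resources = [3, 1], total = 4
  t=6: active resources = [1], total = 1
  t=7: active resources = [3], total = 3
  t=8: active resources = [3], total = 3
  t=9: active resources = [3], total = 3
  t=10: active resources = [3], total = 3
  t=11: active resources = [3], total = 3
  t=12: active resources = [3], total = 3
Peak resource demand = 4

4


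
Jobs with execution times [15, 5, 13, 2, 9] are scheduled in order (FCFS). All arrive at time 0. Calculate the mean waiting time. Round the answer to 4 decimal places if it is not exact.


FCFS order (as given): [15, 5, 13, 2, 9]
Waiting times:
  Job 1: wait = 0
  Job 2: wait = 15
  Job 3: wait = 20
  Job 4: wait = 33
  Job 5: wait = 35
Sum of waiting times = 103
Average waiting time = 103/5 = 20.6

20.6


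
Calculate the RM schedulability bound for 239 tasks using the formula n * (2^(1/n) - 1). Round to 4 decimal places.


Compute 2^(1/239) = 1.0029044070
Subtract 1: 1.0029044070 - 1 = 0.0029044070
Multiply by n: 239 * 0.0029044070 = 0.6941532730
Round to 4 dp: 0.6942

0.6942


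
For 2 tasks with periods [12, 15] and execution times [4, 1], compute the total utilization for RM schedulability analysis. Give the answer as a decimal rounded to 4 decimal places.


Compute individual utilizations (exact fractions):
  Task 1: C/T = 4/12 = 1/3 (approx. 0.3333)
  Task 2: C/T = 1/15 (approx. 0.0667)
Total utilization U = 1/3 + 1/15 = 2/5
Rounded to 4 decimal places: U = 0.4000
RM (Liu & Layland) bound for 2 tasks = 0.828427; compare with U = 2/5 (approx. 0.400000)
U <= bound, so schedulable by RM sufficient condition.

0.4000


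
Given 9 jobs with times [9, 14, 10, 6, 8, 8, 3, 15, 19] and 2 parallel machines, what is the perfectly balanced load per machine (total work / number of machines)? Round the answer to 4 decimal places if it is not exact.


Total processing time = 9 + 14 + 10 + 6 + 8 + 8 + 3 + 15 + 19 = 92
Number of machines = 2
Ideal balanced load = 92 / 2 = 46.0

46.0


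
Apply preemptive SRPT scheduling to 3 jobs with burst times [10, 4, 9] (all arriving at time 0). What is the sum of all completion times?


Since all jobs arrive at t=0, SRPT equals SPT ordering.
SPT order: [4, 9, 10]
Completion times:
  Job 1: p=4, C=4
  Job 2: p=9, C=13
  Job 3: p=10, C=23
Total completion time = 4 + 13 + 23 = 40

40


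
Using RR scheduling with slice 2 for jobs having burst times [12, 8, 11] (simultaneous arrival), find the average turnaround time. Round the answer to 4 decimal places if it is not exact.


Time quantum = 2
Execution trace:
  J1 runs 2 units, time = 2
  J2 runs 2 units, time = 4
  J3 runs 2 units, time = 6
  J1 runs 2 units, time = 8
  J2 runs 2 units, time = 10
  J3 runs 2 units, time = 12
  J1 runs 2 units, time = 14
  J2 runs 2 units, time = 16
  J3 runs 2 units, time = 18
  J1 runs 2 units, time = 20
  J2 runs 2 units, time = 22
  J3 runs 2 units, time = 24
  J1 runs 2 units, time = 26
  J3 runs 2 units, time = 28
  J1 runs 2 units, time = 30
  J3 runs 1 units, time = 31
Finish times: [30, 22, 31]
Average turnaround = 83/3 = 27.6667

27.6667


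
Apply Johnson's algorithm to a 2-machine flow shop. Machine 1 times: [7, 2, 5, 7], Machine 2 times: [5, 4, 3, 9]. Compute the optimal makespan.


Apply Johnson's rule:
  Group 1 (a <= b): [(2, 2, 4), (4, 7, 9)]
  Group 2 (a > b): [(1, 7, 5), (3, 5, 3)]
Optimal job order: [2, 4, 1, 3]
Schedule:
  Job 2: M1 done at 2, M2 done at 6
  Job 4: M1 done at 9, M2 done at 18
  Job 1: M1 done at 16, M2 done at 23
  Job 3: M1 done at 21, M2 done at 26
Makespan = 26

26


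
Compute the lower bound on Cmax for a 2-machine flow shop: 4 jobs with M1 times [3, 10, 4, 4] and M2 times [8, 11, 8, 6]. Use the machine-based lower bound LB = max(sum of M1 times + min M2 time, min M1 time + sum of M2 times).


LB1 = sum(M1 times) + min(M2 times) = 21 + 6 = 27
LB2 = min(M1 times) + sum(M2 times) = 3 + 33 = 36
Lower bound = max(LB1, LB2) = max(27, 36) = 36

36


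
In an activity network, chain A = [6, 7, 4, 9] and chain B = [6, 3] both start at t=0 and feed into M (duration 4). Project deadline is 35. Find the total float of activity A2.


Forward pass: ES(A2) = sum of predecessors on chain A = 6
EF = ES + duration = 6 + 7 = 13
Backward pass: LF(M) = deadline = 35; LS(M) = 35 - 4 = 31
LF(A2) = LS(M) - sum(successors on chain A) = 31 - 13 = 18
LS = LF - duration = 18 - 7 = 11
Total float = LS - ES = 11 - 6 = 5

5


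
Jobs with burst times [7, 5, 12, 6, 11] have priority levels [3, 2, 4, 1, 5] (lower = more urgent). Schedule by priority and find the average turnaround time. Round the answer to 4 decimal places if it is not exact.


Sort by priority (ascending = highest first):
Order: [(1, 6), (2, 5), (3, 7), (4, 12), (5, 11)]
Completion times:
  Priority 1, burst=6, C=6
  Priority 2, burst=5, C=11
  Priority 3, burst=7, C=18
  Priority 4, burst=12, C=30
  Priority 5, burst=11, C=41
Average turnaround = 106/5 = 21.2

21.2


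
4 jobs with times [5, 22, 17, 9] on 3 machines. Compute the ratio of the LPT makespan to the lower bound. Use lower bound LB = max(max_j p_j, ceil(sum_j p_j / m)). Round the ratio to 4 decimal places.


LPT order: [22, 17, 9, 5]
Machine loads after assignment: [22, 17, 14]
LPT makespan = 22
Lower bound = max(max_job, ceil(total/3)) = max(22, 18) = 22
Ratio = 22 / 22 = 1.0

1.0


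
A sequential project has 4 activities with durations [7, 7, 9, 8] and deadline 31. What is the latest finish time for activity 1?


LF(activity 1) = deadline - sum of successor durations
Successors: activities 2 through 4 with durations [7, 9, 8]
Sum of successor durations = 24
LF = 31 - 24 = 7

7


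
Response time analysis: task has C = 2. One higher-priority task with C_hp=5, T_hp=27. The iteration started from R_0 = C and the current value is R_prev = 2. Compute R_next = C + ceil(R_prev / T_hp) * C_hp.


R_next = C + ceil(R_prev / T_hp) * C_hp
ceil(2 / 27) = ceil(0.0741) = 1
Interference = 1 * 5 = 5
R_next = 2 + 5 = 7

7


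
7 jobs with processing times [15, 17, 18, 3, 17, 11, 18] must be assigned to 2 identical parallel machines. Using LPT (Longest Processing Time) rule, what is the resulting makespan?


Sort jobs in decreasing order (LPT): [18, 18, 17, 17, 15, 11, 3]
Assign each job to the least loaded machine:
  Machine 1: jobs [18, 17, 15], load = 50
  Machine 2: jobs [18, 17, 11, 3], load = 49
Makespan = max load = 50

50


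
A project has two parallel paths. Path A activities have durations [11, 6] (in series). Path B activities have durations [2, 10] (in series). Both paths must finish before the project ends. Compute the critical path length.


Path A total = 11 + 6 = 17
Path B total = 2 + 10 = 12
Critical path = longest path = max(17, 12) = 17

17


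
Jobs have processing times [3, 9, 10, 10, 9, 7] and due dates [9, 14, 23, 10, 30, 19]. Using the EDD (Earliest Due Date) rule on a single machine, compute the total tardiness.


Sort by due date (EDD order): [(3, 9), (10, 10), (9, 14), (7, 19), (10, 23), (9, 30)]
Compute completion times and tardiness:
  Job 1: p=3, d=9, C=3, tardiness=max(0,3-9)=0
  Job 2: p=10, d=10, C=13, tardiness=max(0,13-10)=3
  Job 3: p=9, d=14, C=22, tardiness=max(0,22-14)=8
  Job 4: p=7, d=19, C=29, tardiness=max(0,29-19)=10
  Job 5: p=10, d=23, C=39, tardiness=max(0,39-23)=16
  Job 6: p=9, d=30, C=48, tardiness=max(0,48-30)=18
Total tardiness = 55

55


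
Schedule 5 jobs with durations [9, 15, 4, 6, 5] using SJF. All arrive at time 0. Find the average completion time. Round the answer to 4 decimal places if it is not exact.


SJF order (ascending): [4, 5, 6, 9, 15]
Completion times:
  Job 1: burst=4, C=4
  Job 2: burst=5, C=9
  Job 3: burst=6, C=15
  Job 4: burst=9, C=24
  Job 5: burst=15, C=39
Average completion = 91/5 = 18.2

18.2


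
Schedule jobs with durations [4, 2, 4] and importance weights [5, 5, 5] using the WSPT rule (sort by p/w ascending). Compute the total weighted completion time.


Compute p/w ratios and sort ascending (WSPT): [(2, 5), (4, 5), (4, 5)]
Compute weighted completion times:
  Job (p=2,w=5): C=2, w*C=5*2=10
  Job (p=4,w=5): C=6, w*C=5*6=30
  Job (p=4,w=5): C=10, w*C=5*10=50
Total weighted completion time = 90

90


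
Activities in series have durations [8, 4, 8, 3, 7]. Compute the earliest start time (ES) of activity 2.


Activity 2 starts after activities 1 through 1 complete.
Predecessor durations: [8]
ES = 8 = 8

8


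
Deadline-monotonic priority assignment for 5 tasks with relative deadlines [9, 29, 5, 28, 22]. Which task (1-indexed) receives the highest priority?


Sort tasks by relative deadline (ascending):
  Task 3: deadline = 5
  Task 1: deadline = 9
  Task 5: deadline = 22
  Task 4: deadline = 28
  Task 2: deadline = 29
Priority order (highest first): [3, 1, 5, 4, 2]
Highest priority task = 3

3


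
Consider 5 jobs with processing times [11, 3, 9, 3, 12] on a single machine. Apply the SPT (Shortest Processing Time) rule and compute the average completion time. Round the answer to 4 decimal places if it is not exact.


Sort jobs by processing time (SPT order): [3, 3, 9, 11, 12]
Compute completion times sequentially:
  Job 1: processing = 3, completes at 3
  Job 2: processing = 3, completes at 6
  Job 3: processing = 9, completes at 15
  Job 4: processing = 11, completes at 26
  Job 5: processing = 12, completes at 38
Sum of completion times = 88
Average completion time = 88/5 = 17.6

17.6


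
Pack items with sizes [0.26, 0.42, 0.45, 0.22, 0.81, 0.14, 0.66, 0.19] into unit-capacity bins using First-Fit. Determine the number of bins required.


Place items sequentially using First-Fit:
  Item 0.26 -> new Bin 1
  Item 0.42 -> Bin 1 (now 0.68)
  Item 0.45 -> new Bin 2
  Item 0.22 -> Bin 1 (now 0.9)
  Item 0.81 -> new Bin 3
  Item 0.14 -> Bin 2 (now 0.59)
  Item 0.66 -> new Bin 4
  Item 0.19 -> Bin 2 (now 0.78)
Total bins used = 4

4


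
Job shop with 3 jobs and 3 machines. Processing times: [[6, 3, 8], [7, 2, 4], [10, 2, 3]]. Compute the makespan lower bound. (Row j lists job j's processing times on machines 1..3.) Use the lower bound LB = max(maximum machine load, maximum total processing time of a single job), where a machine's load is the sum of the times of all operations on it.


Machine loads:
  Machine 1: 6 + 7 + 10 = 23
  Machine 2: 3 + 2 + 2 = 7
  Machine 3: 8 + 4 + 3 = 15
Max machine load = 23
Job totals:
  Job 1: 17
  Job 2: 13
  Job 3: 15
Max job total = 17
Lower bound = max(23, 17) = 23

23


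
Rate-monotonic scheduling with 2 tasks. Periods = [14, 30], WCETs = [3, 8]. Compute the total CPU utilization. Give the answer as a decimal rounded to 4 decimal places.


Compute individual utilizations (exact fractions):
  Task 1: C/T = 3/14 (approx. 0.2143)
  Task 2: C/T = 8/30 = 4/15 (approx. 0.2667)
Total utilization U = 3/14 + 4/15 = 101/210
Rounded to 4 decimal places: U = 0.4810
RM (Liu & Layland) bound for 2 tasks = 0.828427; compare with U = 101/210 (approx. 0.480952)
U <= bound, so schedulable by RM sufficient condition.

0.4810


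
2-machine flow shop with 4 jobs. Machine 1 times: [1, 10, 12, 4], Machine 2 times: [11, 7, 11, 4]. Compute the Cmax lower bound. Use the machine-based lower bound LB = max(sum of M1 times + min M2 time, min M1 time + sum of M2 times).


LB1 = sum(M1 times) + min(M2 times) = 27 + 4 = 31
LB2 = min(M1 times) + sum(M2 times) = 1 + 33 = 34
Lower bound = max(LB1, LB2) = max(31, 34) = 34

34


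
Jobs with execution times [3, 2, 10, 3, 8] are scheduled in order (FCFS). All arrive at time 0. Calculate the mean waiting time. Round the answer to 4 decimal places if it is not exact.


FCFS order (as given): [3, 2, 10, 3, 8]
Waiting times:
  Job 1: wait = 0
  Job 2: wait = 3
  Job 3: wait = 5
  Job 4: wait = 15
  Job 5: wait = 18
Sum of waiting times = 41
Average waiting time = 41/5 = 8.2

8.2


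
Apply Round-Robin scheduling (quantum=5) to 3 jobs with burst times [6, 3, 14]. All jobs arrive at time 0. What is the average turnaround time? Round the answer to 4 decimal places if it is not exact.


Time quantum = 5
Execution trace:
  J1 runs 5 units, time = 5
  J2 runs 3 units, time = 8
  J3 runs 5 units, time = 13
  J1 runs 1 units, time = 14
  J3 runs 5 units, time = 19
  J3 runs 4 units, time = 23
Finish times: [14, 8, 23]
Average turnaround = 45/3 = 15.0

15.0


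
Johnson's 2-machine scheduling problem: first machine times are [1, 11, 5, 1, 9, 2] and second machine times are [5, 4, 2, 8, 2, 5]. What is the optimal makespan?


Apply Johnson's rule:
  Group 1 (a <= b): [(1, 1, 5), (4, 1, 8), (6, 2, 5)]
  Group 2 (a > b): [(2, 11, 4), (3, 5, 2), (5, 9, 2)]
Optimal job order: [1, 4, 6, 2, 3, 5]
Schedule:
  Job 1: M1 done at 1, M2 done at 6
  Job 4: M1 done at 2, M2 done at 14
  Job 6: M1 done at 4, M2 done at 19
  Job 2: M1 done at 15, M2 done at 23
  Job 3: M1 done at 20, M2 done at 25
  Job 5: M1 done at 29, M2 done at 31
Makespan = 31

31


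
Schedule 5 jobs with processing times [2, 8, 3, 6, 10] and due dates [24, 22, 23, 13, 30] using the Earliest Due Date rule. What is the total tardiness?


Sort by due date (EDD order): [(6, 13), (8, 22), (3, 23), (2, 24), (10, 30)]
Compute completion times and tardiness:
  Job 1: p=6, d=13, C=6, tardiness=max(0,6-13)=0
  Job 2: p=8, d=22, C=14, tardiness=max(0,14-22)=0
  Job 3: p=3, d=23, C=17, tardiness=max(0,17-23)=0
  Job 4: p=2, d=24, C=19, tardiness=max(0,19-24)=0
  Job 5: p=10, d=30, C=29, tardiness=max(0,29-30)=0
Total tardiness = 0

0


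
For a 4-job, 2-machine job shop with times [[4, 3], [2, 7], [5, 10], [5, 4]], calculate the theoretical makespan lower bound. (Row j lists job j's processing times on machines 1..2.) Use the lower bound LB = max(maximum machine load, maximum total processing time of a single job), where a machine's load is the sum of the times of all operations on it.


Machine loads:
  Machine 1: 4 + 2 + 5 + 5 = 16
  Machine 2: 3 + 7 + 10 + 4 = 24
Max machine load = 24
Job totals:
  Job 1: 7
  Job 2: 9
  Job 3: 15
  Job 4: 9
Max job total = 15
Lower bound = max(24, 15) = 24

24


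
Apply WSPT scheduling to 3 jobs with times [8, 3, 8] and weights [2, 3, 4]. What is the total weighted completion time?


Compute p/w ratios and sort ascending (WSPT): [(3, 3), (8, 4), (8, 2)]
Compute weighted completion times:
  Job (p=3,w=3): C=3, w*C=3*3=9
  Job (p=8,w=4): C=11, w*C=4*11=44
  Job (p=8,w=2): C=19, w*C=2*19=38
Total weighted completion time = 91

91


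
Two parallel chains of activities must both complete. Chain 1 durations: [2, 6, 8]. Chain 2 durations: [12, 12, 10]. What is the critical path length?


Path A total = 2 + 6 + 8 = 16
Path B total = 12 + 12 + 10 = 34
Critical path = longest path = max(16, 34) = 34

34


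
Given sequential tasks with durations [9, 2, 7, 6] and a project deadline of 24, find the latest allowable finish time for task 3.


LF(activity 3) = deadline - sum of successor durations
Successors: activities 4 through 4 with durations [6]
Sum of successor durations = 6
LF = 24 - 6 = 18

18


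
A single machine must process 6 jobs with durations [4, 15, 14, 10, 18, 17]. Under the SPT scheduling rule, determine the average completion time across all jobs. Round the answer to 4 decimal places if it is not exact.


Sort jobs by processing time (SPT order): [4, 10, 14, 15, 17, 18]
Compute completion times sequentially:
  Job 1: processing = 4, completes at 4
  Job 2: processing = 10, completes at 14
  Job 3: processing = 14, completes at 28
  Job 4: processing = 15, completes at 43
  Job 5: processing = 17, completes at 60
  Job 6: processing = 18, completes at 78
Sum of completion times = 227
Average completion time = 227/6 = 37.8333

37.8333


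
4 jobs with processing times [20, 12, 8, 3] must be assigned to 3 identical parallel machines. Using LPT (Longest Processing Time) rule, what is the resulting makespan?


Sort jobs in decreasing order (LPT): [20, 12, 8, 3]
Assign each job to the least loaded machine:
  Machine 1: jobs [20], load = 20
  Machine 2: jobs [12], load = 12
  Machine 3: jobs [8, 3], load = 11
Makespan = max load = 20

20


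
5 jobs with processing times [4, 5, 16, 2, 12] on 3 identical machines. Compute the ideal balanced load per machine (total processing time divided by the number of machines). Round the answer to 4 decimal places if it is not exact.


Total processing time = 4 + 5 + 16 + 2 + 12 = 39
Number of machines = 3
Ideal balanced load = 39 / 3 = 13.0

13.0


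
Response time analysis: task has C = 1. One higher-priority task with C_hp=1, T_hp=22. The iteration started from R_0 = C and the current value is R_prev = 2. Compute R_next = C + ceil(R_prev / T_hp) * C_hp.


R_next = C + ceil(R_prev / T_hp) * C_hp
ceil(2 / 22) = ceil(0.0909) = 1
Interference = 1 * 1 = 1
R_next = 1 + 1 = 2
R_next = R_prev, so the iteration has converged (response time = 2).

2


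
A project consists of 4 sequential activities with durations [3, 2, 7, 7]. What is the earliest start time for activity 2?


Activity 2 starts after activities 1 through 1 complete.
Predecessor durations: [3]
ES = 3 = 3

3


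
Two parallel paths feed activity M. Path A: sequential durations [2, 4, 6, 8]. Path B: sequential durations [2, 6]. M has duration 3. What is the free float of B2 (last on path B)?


ES(B2) = sum of predecessors on chain B = 2
EF(B2) = ES + duration = 2 + 6 = 8
Successor of B2 is M. ES(M) = max(sum(A), sum(B)) = max(20, 8) = 20
Free float = ES(successor) - EF(current) = 20 - 8 = 12

12


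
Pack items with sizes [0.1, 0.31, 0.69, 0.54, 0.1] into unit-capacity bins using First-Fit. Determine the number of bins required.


Place items sequentially using First-Fit:
  Item 0.1 -> new Bin 1
  Item 0.31 -> Bin 1 (now 0.41)
  Item 0.69 -> new Bin 2
  Item 0.54 -> Bin 1 (now 0.95)
  Item 0.1 -> Bin 2 (now 0.79)
Total bins used = 2

2


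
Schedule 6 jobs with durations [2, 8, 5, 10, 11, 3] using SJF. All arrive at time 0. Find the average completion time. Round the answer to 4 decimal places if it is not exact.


SJF order (ascending): [2, 3, 5, 8, 10, 11]
Completion times:
  Job 1: burst=2, C=2
  Job 2: burst=3, C=5
  Job 3: burst=5, C=10
  Job 4: burst=8, C=18
  Job 5: burst=10, C=28
  Job 6: burst=11, C=39
Average completion = 102/6 = 17.0

17.0


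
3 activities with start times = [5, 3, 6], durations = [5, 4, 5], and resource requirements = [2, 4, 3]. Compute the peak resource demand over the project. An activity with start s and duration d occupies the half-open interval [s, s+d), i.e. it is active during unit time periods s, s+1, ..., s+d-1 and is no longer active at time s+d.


Each activity i is active on [start_i, start_i + duration_i).
Compute total resource usage per time slot:
  t=0: active resources = [], total = 0
  t=1: active resources = [], total = 0
  t=2: active resources = [], total = 0
  t=3: active resources = [4], total = 4
  t=4: active resources = [4], total = 4
  t=5: active resources = [2, 4], total = 6
  t=6: active resources = [2, 4, 3], total = 9
  t=7: active resources = [2, 3], total = 5
  t=8: active resources = [2, 3], total = 5
  t=9: active resources = [2, 3], total = 5
  t=10: active resources = [3], total = 3
Peak resource demand = 9

9


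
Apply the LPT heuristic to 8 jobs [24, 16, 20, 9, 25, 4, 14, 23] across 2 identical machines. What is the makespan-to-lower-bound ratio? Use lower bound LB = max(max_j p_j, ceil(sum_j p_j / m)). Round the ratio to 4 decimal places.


LPT order: [25, 24, 23, 20, 16, 14, 9, 4]
Machine loads after assignment: [70, 65]
LPT makespan = 70
Lower bound = max(max_job, ceil(total/2)) = max(25, 68) = 68
Ratio = 70 / 68 = 1.0294

1.0294


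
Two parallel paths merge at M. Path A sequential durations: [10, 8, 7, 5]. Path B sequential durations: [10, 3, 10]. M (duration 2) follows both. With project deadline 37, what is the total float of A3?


Forward pass: ES(A3) = sum of predecessors on chain A = 18
EF = ES + duration = 18 + 7 = 25
Backward pass: LF(M) = deadline = 37; LS(M) = 37 - 2 = 35
LF(A3) = LS(M) - sum(successors on chain A) = 35 - 5 = 30
LS = LF - duration = 30 - 7 = 23
Total float = LS - ES = 23 - 18 = 5

5


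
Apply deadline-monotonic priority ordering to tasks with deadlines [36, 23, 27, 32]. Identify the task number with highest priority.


Sort tasks by relative deadline (ascending):
  Task 2: deadline = 23
  Task 3: deadline = 27
  Task 4: deadline = 32
  Task 1: deadline = 36
Priority order (highest first): [2, 3, 4, 1]
Highest priority task = 2

2


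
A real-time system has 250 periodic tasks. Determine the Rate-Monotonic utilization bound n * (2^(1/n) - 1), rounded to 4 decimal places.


Compute 2^(1/250) = 1.0027764359
Subtract 1: 1.0027764359 - 1 = 0.0027764359
Multiply by n: 250 * 0.0027764359 = 0.6941089750
Round to 4 dp: 0.6941

0.6941


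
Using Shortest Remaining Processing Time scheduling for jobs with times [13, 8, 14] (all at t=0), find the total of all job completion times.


Since all jobs arrive at t=0, SRPT equals SPT ordering.
SPT order: [8, 13, 14]
Completion times:
  Job 1: p=8, C=8
  Job 2: p=13, C=21
  Job 3: p=14, C=35
Total completion time = 8 + 21 + 35 = 64

64


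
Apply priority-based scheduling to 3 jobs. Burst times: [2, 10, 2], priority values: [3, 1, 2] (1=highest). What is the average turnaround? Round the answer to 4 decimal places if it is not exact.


Sort by priority (ascending = highest first):
Order: [(1, 10), (2, 2), (3, 2)]
Completion times:
  Priority 1, burst=10, C=10
  Priority 2, burst=2, C=12
  Priority 3, burst=2, C=14
Average turnaround = 36/3 = 12.0

12.0


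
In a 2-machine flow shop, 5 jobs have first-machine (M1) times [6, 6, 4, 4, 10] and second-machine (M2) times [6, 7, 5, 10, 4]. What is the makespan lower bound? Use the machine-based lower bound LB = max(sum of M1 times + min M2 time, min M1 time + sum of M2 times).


LB1 = sum(M1 times) + min(M2 times) = 30 + 4 = 34
LB2 = min(M1 times) + sum(M2 times) = 4 + 32 = 36
Lower bound = max(LB1, LB2) = max(34, 36) = 36

36


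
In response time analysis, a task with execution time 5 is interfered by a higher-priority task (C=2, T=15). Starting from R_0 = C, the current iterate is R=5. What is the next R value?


R_next = C + ceil(R_prev / T_hp) * C_hp
ceil(5 / 15) = ceil(0.3333) = 1
Interference = 1 * 2 = 2
R_next = 5 + 2 = 7

7


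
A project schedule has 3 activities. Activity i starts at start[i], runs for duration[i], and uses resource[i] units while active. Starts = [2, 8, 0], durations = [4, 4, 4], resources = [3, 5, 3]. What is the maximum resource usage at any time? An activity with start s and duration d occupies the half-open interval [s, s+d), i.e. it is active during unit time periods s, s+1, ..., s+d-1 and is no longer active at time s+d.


Each activity i is active on [start_i, start_i + duration_i).
Compute total resource usage per time slot:
  t=0: active resources = [3], total = 3
  t=1: active resources = [3], total = 3
  t=2: active resources = [3, 3], total = 6
  t=3: active resources = [3, 3], total = 6
  t=4: active resources = [3], total = 3
  t=5: active resources = [3], total = 3
  t=6: active resources = [], total = 0
  t=7: active resources = [], total = 0
  t=8: active resources = [5], total = 5
  t=9: active resources = [5], total = 5
  t=10: active resources = [5], total = 5
  t=11: active resources = [5], total = 5
Peak resource demand = 6

6


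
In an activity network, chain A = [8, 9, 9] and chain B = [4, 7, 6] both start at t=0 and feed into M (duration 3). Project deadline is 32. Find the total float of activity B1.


Forward pass: ES(B1) = sum of predecessors on chain B = 0
EF = ES + duration = 0 + 4 = 4
Backward pass: LF(M) = deadline = 32; LS(M) = 32 - 3 = 29
LF(B1) = LS(M) - sum(successors on chain B) = 29 - 13 = 16
LS = LF - duration = 16 - 4 = 12
Total float = LS - ES = 12 - 0 = 12

12


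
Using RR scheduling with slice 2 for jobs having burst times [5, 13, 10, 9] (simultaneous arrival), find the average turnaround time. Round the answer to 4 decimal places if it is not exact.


Time quantum = 2
Execution trace:
  J1 runs 2 units, time = 2
  J2 runs 2 units, time = 4
  J3 runs 2 units, time = 6
  J4 runs 2 units, time = 8
  J1 runs 2 units, time = 10
  J2 runs 2 units, time = 12
  J3 runs 2 units, time = 14
  J4 runs 2 units, time = 16
  J1 runs 1 units, time = 17
  J2 runs 2 units, time = 19
  J3 runs 2 units, time = 21
  J4 runs 2 units, time = 23
  J2 runs 2 units, time = 25
  J3 runs 2 units, time = 27
  J4 runs 2 units, time = 29
  J2 runs 2 units, time = 31
  J3 runs 2 units, time = 33
  J4 runs 1 units, time = 34
  J2 runs 2 units, time = 36
  J2 runs 1 units, time = 37
Finish times: [17, 37, 33, 34]
Average turnaround = 121/4 = 30.25

30.25


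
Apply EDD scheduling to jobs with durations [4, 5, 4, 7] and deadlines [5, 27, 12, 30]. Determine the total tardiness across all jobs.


Sort by due date (EDD order): [(4, 5), (4, 12), (5, 27), (7, 30)]
Compute completion times and tardiness:
  Job 1: p=4, d=5, C=4, tardiness=max(0,4-5)=0
  Job 2: p=4, d=12, C=8, tardiness=max(0,8-12)=0
  Job 3: p=5, d=27, C=13, tardiness=max(0,13-27)=0
  Job 4: p=7, d=30, C=20, tardiness=max(0,20-30)=0
Total tardiness = 0

0


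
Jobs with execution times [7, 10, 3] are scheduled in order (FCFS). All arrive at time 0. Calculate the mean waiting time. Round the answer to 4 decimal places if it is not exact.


FCFS order (as given): [7, 10, 3]
Waiting times:
  Job 1: wait = 0
  Job 2: wait = 7
  Job 3: wait = 17
Sum of waiting times = 24
Average waiting time = 24/3 = 8.0

8.0


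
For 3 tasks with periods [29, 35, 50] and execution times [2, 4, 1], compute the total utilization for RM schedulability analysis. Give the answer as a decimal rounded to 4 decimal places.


Compute individual utilizations (exact fractions):
  Task 1: C/T = 2/29 (approx. 0.069)
  Task 2: C/T = 4/35 (approx. 0.1143)
  Task 3: C/T = 1/50 (approx. 0.02)
Total utilization U = 2/29 + 4/35 + 1/50 = 2063/10150
Rounded to 4 decimal places: U = 0.2033
RM (Liu & Layland) bound for 3 tasks = 0.779763; compare with U = 2063/10150 (approx. 0.203251)
U <= bound, so schedulable by RM sufficient condition.

0.2033


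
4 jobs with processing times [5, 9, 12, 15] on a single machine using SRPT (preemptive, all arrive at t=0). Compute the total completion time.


Since all jobs arrive at t=0, SRPT equals SPT ordering.
SPT order: [5, 9, 12, 15]
Completion times:
  Job 1: p=5, C=5
  Job 2: p=9, C=14
  Job 3: p=12, C=26
  Job 4: p=15, C=41
Total completion time = 5 + 14 + 26 + 41 = 86

86


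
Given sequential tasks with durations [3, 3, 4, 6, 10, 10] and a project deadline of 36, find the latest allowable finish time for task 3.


LF(activity 3) = deadline - sum of successor durations
Successors: activities 4 through 6 with durations [6, 10, 10]
Sum of successor durations = 26
LF = 36 - 26 = 10

10


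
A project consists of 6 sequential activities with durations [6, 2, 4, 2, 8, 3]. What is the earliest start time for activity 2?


Activity 2 starts after activities 1 through 1 complete.
Predecessor durations: [6]
ES = 6 = 6

6


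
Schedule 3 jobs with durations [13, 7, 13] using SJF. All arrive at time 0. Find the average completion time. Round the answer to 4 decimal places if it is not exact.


SJF order (ascending): [7, 13, 13]
Completion times:
  Job 1: burst=7, C=7
  Job 2: burst=13, C=20
  Job 3: burst=13, C=33
Average completion = 60/3 = 20.0

20.0


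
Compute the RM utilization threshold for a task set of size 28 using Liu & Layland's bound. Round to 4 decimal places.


Compute 2^(1/28) = 1.0250642120
Subtract 1: 1.0250642120 - 1 = 0.0250642120
Multiply by n: 28 * 0.0250642120 = 0.7017979360
Round to 4 dp: 0.7018

0.7018


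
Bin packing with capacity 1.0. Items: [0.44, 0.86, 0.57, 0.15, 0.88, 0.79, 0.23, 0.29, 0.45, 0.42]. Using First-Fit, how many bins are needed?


Place items sequentially using First-Fit:
  Item 0.44 -> new Bin 1
  Item 0.86 -> new Bin 2
  Item 0.57 -> new Bin 3
  Item 0.15 -> Bin 1 (now 0.59)
  Item 0.88 -> new Bin 4
  Item 0.79 -> new Bin 5
  Item 0.23 -> Bin 1 (now 0.82)
  Item 0.29 -> Bin 3 (now 0.86)
  Item 0.45 -> new Bin 6
  Item 0.42 -> Bin 6 (now 0.87)
Total bins used = 6

6


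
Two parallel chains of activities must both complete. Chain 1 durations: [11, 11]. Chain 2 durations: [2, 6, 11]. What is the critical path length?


Path A total = 11 + 11 = 22
Path B total = 2 + 6 + 11 = 19
Critical path = longest path = max(22, 19) = 22

22


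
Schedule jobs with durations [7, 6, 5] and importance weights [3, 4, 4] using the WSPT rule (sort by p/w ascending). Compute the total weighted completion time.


Compute p/w ratios and sort ascending (WSPT): [(5, 4), (6, 4), (7, 3)]
Compute weighted completion times:
  Job (p=5,w=4): C=5, w*C=4*5=20
  Job (p=6,w=4): C=11, w*C=4*11=44
  Job (p=7,w=3): C=18, w*C=3*18=54
Total weighted completion time = 118

118


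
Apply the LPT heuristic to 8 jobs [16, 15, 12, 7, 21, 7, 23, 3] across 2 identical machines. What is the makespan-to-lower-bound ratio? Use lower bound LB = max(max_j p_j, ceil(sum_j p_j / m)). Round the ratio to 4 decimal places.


LPT order: [23, 21, 16, 15, 12, 7, 7, 3]
Machine loads after assignment: [52, 52]
LPT makespan = 52
Lower bound = max(max_job, ceil(total/2)) = max(23, 52) = 52
Ratio = 52 / 52 = 1.0

1.0


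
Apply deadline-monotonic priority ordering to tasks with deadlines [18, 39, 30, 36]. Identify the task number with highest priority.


Sort tasks by relative deadline (ascending):
  Task 1: deadline = 18
  Task 3: deadline = 30
  Task 4: deadline = 36
  Task 2: deadline = 39
Priority order (highest first): [1, 3, 4, 2]
Highest priority task = 1

1


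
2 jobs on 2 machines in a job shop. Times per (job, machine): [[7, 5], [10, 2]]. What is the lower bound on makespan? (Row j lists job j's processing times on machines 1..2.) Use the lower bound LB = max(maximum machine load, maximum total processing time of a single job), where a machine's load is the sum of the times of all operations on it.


Machine loads:
  Machine 1: 7 + 10 = 17
  Machine 2: 5 + 2 = 7
Max machine load = 17
Job totals:
  Job 1: 12
  Job 2: 12
Max job total = 12
Lower bound = max(17, 12) = 17

17
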